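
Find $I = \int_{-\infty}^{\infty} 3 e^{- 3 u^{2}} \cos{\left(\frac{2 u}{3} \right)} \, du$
$\frac{\sqrt{3} \sqrt{\pi}}{e^{\frac{1}{27}}}$

Define $I(b) = \int_{-\infty}^{\infty} 3 e^{- 3 u^{2}} \cos{\left(b u \right)} \, du$.

Differentiating under the integral sign,
$$I'(b) = \int_{-\infty}^{\infty} - 3 u e^{- 3 u^{2}} \sin{\left(b u \right)} \, du.$$

Integrate $\int_{-\infty}^{\infty} u \sin(b u)\, e^{- 3 u^{2}}\, du$ by parts with $w = \sin(b u)$ and $dv = u\, e^{- 3 u^{2}}\, du$, giving $v = - \frac{e^{- 3 u^{2}}}{6}$. The boundary term vanishes and
$$\int_{-\infty}^{\infty} u \sin(b u)\, e^{- 3 u^{2}}\, du = \frac{b}{6} \int_{-\infty}^{\infty} \cos(b u)\, e^{- 3 u^{2}}\, du,$$
so $I'(b) = - \frac{b}{6}\, I(b)$.

This is a separable first-order ODE; solving with the initial condition $I(0) = \int_{-\infty}^{\infty} 3 e^{- 3 u^{2}}\,du = \sqrt{3} \sqrt{\pi}$ gives
$$I(b) = \sqrt{3} \sqrt{\pi} e^{- \frac{b^{2}}{12}}.$$

Setting $b = \frac{2}{3}$:
$$I = \frac{\sqrt{3} \sqrt{\pi}}{e^{\frac{1}{27}}}.$$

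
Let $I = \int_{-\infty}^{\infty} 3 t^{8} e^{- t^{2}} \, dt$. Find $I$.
$\frac{315 \sqrt{\pi}}{16}$

Start from the elementary integral
$$J(a) = \int_{-\infty}^{\infty} 3 e^{- a t^{2}} \, dt = \frac{3 \sqrt{\pi}}{\sqrt{a}}.$$

Differentiating under the integral sign brings down a factor of $(-t^2)$:
$$\frac{dJ}{da} = \int_{-\infty}^{\infty} - 3 t^{2} e^{- a t^{2}} \, dt = - \frac{3 \sqrt{\pi}}{2 a^{\frac{3}{2}}}.$$

Repeating $4$ times in total — each differentiation brings down another $(-t^2)$ — gives
$$\frac{d^{4}J}{da^{4}} = \int_{-\infty}^{\infty} 3 t^{8} e^{- a t^{2}} \, dt = \frac{315 \sqrt{\pi}}{16 a^{\frac{9}{2}}},$$
and the integrand here is exactly the target integrand, so $I = \frac{315 \sqrt{\pi}}{16 a^{\frac{9}{2}}}$.

Setting $a = 1$:
$$I = \frac{315 \sqrt{\pi}}{16}.$$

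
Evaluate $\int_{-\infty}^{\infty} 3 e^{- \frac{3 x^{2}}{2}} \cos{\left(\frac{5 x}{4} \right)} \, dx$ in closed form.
$\frac{\sqrt{6} \sqrt{\pi}}{e^{\frac{25}{96}}}$

Define $I(b) = \int_{-\infty}^{\infty} 3 e^{- \frac{3 x^{2}}{2}} \cos{\left(b x \right)} \, dx$.

Differentiating under the integral sign,
$$I'(b) = \int_{-\infty}^{\infty} - 3 x e^{- \frac{3 x^{2}}{2}} \sin{\left(b x \right)} \, dx.$$

Integrate $\int_{-\infty}^{\infty} x \sin(b x)\, e^{- \frac{3 x^{2}}{2}}\, dx$ by parts with $u = \sin(b x)$ and $dv = x\, e^{- \frac{3 x^{2}}{2}}\, dx$, giving $v = - \frac{e^{- \frac{3 x^{2}}{2}}}{3}$. The boundary term vanishes and
$$\int_{-\infty}^{\infty} x \sin(b x)\, e^{- \frac{3 x^{2}}{2}}\, dx = \frac{b}{3} \int_{-\infty}^{\infty} \cos(b x)\, e^{- \frac{3 x^{2}}{2}}\, dx,$$
so $I'(b) = - \frac{b}{3}\, I(b)$.

This is a separable first-order ODE; solving with the initial condition $I(0) = \int_{-\infty}^{\infty} 3 e^{- \frac{3 x^{2}}{2}}\,dx = \sqrt{6} \sqrt{\pi}$ gives
$$I(b) = \sqrt{6} \sqrt{\pi} e^{- \frac{b^{2}}{6}}.$$

Setting $b = \frac{5}{4}$:
$$I = \frac{\sqrt{6} \sqrt{\pi}}{e^{\frac{25}{96}}}.$$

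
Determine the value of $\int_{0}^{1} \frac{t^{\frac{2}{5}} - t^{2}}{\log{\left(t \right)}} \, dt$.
$- \log{\left(15 \right)} + \log{\left(7 \right)}$

Introduce a parameter $a$ in the exponent: let $I(a) = \int_{0}^{1} \frac{t^{\frac{2}{5}} - t^{a}}{\log{\left(t \right)}} \, dt$.

Since $\dfrac{\partial}{\partial a}\,t^{a} = t^{a} \ln t$, the $\ln t$ in the denominator cancels and
$$\frac{dI}{da} = \int_{0}^{1} -1 t^{a} \, dt = -1 \left[\frac{t^{a+1}}{a+1}\right]_0^1 = - \frac{1}{a + 1}.$$

Integrating with respect to $a$ gives $I(a) = - \log{\left(\frac{5 a}{7} + \frac{5}{7} \right)} + C$.

At $a = \frac{2}{5}$ the integrand is identically $0$, so $I(\frac{2}{5}) = 0$. The closed form gives $0$, hence $C = 0$.

Setting $a = 2$:
$$I = - \log{\left(15 \right)} + \log{\left(7 \right)}.$$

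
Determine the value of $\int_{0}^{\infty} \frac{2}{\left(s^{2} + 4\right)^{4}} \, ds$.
$\frac{5 \pi}{2048}$

Begin with the known result
$$J(a) = \int_{0}^{\infty} \frac{2}{a^{2} + s^{2}} \, ds = \frac{\pi}{a}.$$

Differentiating under the integral sign with respect to $a$,
$$\frac{dJ}{da} = \int_{0}^{\infty} - \frac{4 a}{\left(a^{2} + s^{2}\right)^{2}} \, ds = - \frac{\pi}{a^{2}},$$
so $\int_{0}^{\infty} \frac{2}{\left(a^{2} + s^{2}\right)^{2}} \, ds = \frac{\pi}{2 a^{3}}$.

Repeating — each differentiation of $1/(s^2+a^2)^j$ produces $-2ja/(s^2+a^2)^{j+1}$ — and dividing through by $-2ja$ at each step yields, after $3$ differentiations in total,
$$\int_{0}^{\infty} \frac{2}{\left(a^{2} + s^{2}\right)^{4}} \, ds = \frac{5 \pi}{16 a^{7}}.$$

Setting $a = 2$:
$$I = \frac{5 \pi}{2048}.$$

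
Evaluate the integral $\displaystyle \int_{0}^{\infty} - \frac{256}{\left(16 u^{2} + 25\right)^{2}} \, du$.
$- \frac{16 \pi}{125}$

Begin with the known result
$$J(a) = \int_{0}^{\infty} - \frac{1}{a^{2} + u^{2}} \, du = - \frac{\pi}{2 a}.$$

Differentiating under the integral sign with respect to $a$,
$$\frac{dJ}{da} = \int_{0}^{\infty} \frac{2 a}{\left(a^{2} + u^{2}\right)^{2}} \, du = \frac{\pi}{2 a^{2}},$$
so $\int_{0}^{\infty} - \frac{1}{\left(a^{2} + u^{2}\right)^{2}} \, du = - \frac{\pi}{4 a^{3}}$.

Setting $a = \frac{5}{4}$:
$$I = - \frac{16 \pi}{125}.$$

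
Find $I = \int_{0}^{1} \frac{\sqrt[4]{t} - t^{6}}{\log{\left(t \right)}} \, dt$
$- \log{\left(28 \right)} + \log{\left(5 \right)}$

Introduce a parameter $a$ in the exponent: let $I(a) = \int_{0}^{1} \frac{\sqrt[4]{t} - t^{a}}{\log{\left(t \right)}} \, dt$.

Since $\dfrac{\partial}{\partial a}\,t^{a} = t^{a} \ln t$, the $\ln t$ in the denominator cancels and
$$\frac{dI}{da} = \int_{0}^{1} -1 t^{a} \, dt = -1 \left[\frac{t^{a+1}}{a+1}\right]_0^1 = - \frac{1}{a + 1}.$$

Integrating with respect to $a$ gives $I(a) = - \log{\left(\frac{4 a}{5} + \frac{4}{5} \right)} + C$.

At $a = \frac{1}{4}$ the integrand is identically $0$, so $I(\frac{1}{4}) = 0$. The closed form gives $0$, hence $C = 0$.

Setting $a = 6$:
$$I = - \log{\left(28 \right)} + \log{\left(5 \right)}.$$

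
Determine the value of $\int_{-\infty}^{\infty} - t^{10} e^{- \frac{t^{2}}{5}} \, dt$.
$- \frac{2953125 \sqrt{5} \sqrt{\pi}}{32}$

Start from the elementary integral
$$J(a) = \int_{-\infty}^{\infty} - e^{- a t^{2}} \, dt = - \frac{\sqrt{\pi}}{\sqrt{a}}.$$

Differentiating under the integral sign brings down a factor of $(-t^2)$:
$$\frac{dJ}{da} = \int_{-\infty}^{\infty} t^{2} e^{- a t^{2}} \, dt = \frac{\sqrt{\pi}}{2 a^{\frac{3}{2}}}.$$

Repeating $5$ times in total — each differentiation brings down another $(-t^2)$ — gives
$$\frac{d^{5}J}{da^{5}} = \int_{-\infty}^{\infty} t^{10} e^{- a t^{2}} \, dt = \frac{945 \sqrt{\pi}}{32 a^{\frac{11}{2}}},$$
and the integrand here is $(-1)^{5}$ times the target integrand, so $I = (-1)^{5}\,\frac{d^{5}J}{da^{5}} = - \frac{945 \sqrt{\pi}}{32 a^{\frac{11}{2}}}$.

Setting $a = \frac{1}{5}$:
$$I = - \frac{2953125 \sqrt{5} \sqrt{\pi}}{32}.$$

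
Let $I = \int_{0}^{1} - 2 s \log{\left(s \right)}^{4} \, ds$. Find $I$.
$- \frac{3}{2}$

Start from the elementary integral
$$J(a) = \int_{0}^{1} - 2 s^{a} \, ds = - \frac{2}{a + 1}.$$

Differentiating under the integral sign brings down a factor of $\ln s$:
$$\frac{dJ}{da} = \int_{0}^{1} - 2 s^{a} \log{\left(s \right)} \, ds = \frac{2}{\left(a + 1\right)^{2}}.$$

Repeating $4$ times in total — each differentiation brings down another $\ln s$ — gives
$$\frac{d^{4}J}{da^{4}} = \int_{0}^{1} - 2 s^{a} \log{\left(s \right)}^{4} \, ds = - \frac{48}{\left(a + 1\right)^{5}},$$
and the integrand here is exactly the target integrand, so $I = - \frac{48}{\left(a + 1\right)^{5}}$.

Setting $a = 1$:
$$I = - \frac{3}{2}.$$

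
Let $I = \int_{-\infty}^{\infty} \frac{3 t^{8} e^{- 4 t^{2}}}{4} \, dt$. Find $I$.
$\frac{315 \sqrt{\pi}}{32768}$

Consider the simpler parametrised integral
$$J(a) = \int_{-\infty}^{\infty} \frac{3 e^{- a t^{2}}}{4} \, dt = \frac{3 \sqrt{\pi}}{4 \sqrt{a}}.$$

Differentiating under the integral sign brings down a factor of $(-t^2)$:
$$\frac{dJ}{da} = \int_{-\infty}^{\infty} - \frac{3 t^{2} e^{- a t^{2}}}{4} \, dt = - \frac{3 \sqrt{\pi}}{8 a^{\frac{3}{2}}}.$$

Repeating $4$ times in total — each differentiation brings down another $(-t^2)$ — gives
$$\frac{d^{4}J}{da^{4}} = \int_{-\infty}^{\infty} \frac{3 t^{8} e^{- a t^{2}}}{4} \, dt = \frac{315 \sqrt{\pi}}{64 a^{\frac{9}{2}}},$$
and the integrand here is exactly the target integrand, so $I = \frac{315 \sqrt{\pi}}{64 a^{\frac{9}{2}}}$.

Setting $a = 4$:
$$I = \frac{315 \sqrt{\pi}}{32768}.$$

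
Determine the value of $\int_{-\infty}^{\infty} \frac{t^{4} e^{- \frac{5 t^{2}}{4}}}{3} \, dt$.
$\frac{8 \sqrt{5} \sqrt{\pi}}{125}$

Start from the elementary integral
$$J(a) = \int_{-\infty}^{\infty} \frac{e^{- a t^{2}}}{3} \, dt = \frac{\sqrt{\pi}}{3 \sqrt{a}}.$$

Differentiating under the integral sign brings down a factor of $(-t^2)$:
$$\frac{dJ}{da} = \int_{-\infty}^{\infty} - \frac{t^{2} e^{- a t^{2}}}{3} \, dt = - \frac{\sqrt{\pi}}{6 a^{\frac{3}{2}}}.$$

Repeating twice in total — each differentiation brings down another $(-t^2)$ — gives
$$\frac{d^{2}J}{da^{2}} = \int_{-\infty}^{\infty} \frac{t^{4} e^{- a t^{2}}}{3} \, dt = \frac{\sqrt{\pi}}{4 a^{\frac{5}{2}}},$$
and the integrand here is exactly the target integrand, so $I = \frac{\sqrt{\pi}}{4 a^{\frac{5}{2}}}$.

Setting $a = \frac{5}{4}$:
$$I = \frac{8 \sqrt{5} \sqrt{\pi}}{125}.$$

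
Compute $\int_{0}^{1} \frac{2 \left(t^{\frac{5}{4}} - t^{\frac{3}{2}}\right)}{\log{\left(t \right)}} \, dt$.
$- \log{\left(\frac{100}{81} \right)}$

Introduce a parameter $a$ in the exponent: let $I(a) = \int_{0}^{1} \frac{2 \left(t^{\frac{5}{4}} - t^{a}\right)}{\log{\left(t \right)}} \, dt$.

Since $\dfrac{\partial}{\partial a}\,t^{a} = t^{a} \ln t$, the $\ln t$ in the denominator cancels and
$$\frac{dI}{da} = \int_{0}^{1} -2 t^{a} \, dt = -2 \left[\frac{t^{a+1}}{a+1}\right]_0^1 = - \frac{2}{a + 1}.$$

Integrating with respect to $a$ gives $I(a) = - \log{\left(\frac{16 \left(a + 1\right)^{2}}{81} \right)} + C$.

At $a = \frac{5}{4}$ the integrand is identically $0$, so $I(\frac{5}{4}) = 0$. The closed form gives $0$, hence $C = 0$.

Setting $a = \frac{3}{2}$:
$$I = - \log{\left(\frac{100}{81} \right)}.$$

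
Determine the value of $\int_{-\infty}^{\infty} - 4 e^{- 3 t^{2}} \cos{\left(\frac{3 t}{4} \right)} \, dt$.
$- \frac{4 \sqrt{3} \sqrt{\pi}}{3 e^{\frac{3}{64}}}$

Treat the cosine frequency as a parameter and define $I(b) = \int_{-\infty}^{\infty} - 4 e^{- 3 t^{2}} \cos{\left(b t \right)} \, dt$.

Differentiating under the integral sign,
$$I'(b) = \int_{-\infty}^{\infty} 4 t e^{- 3 t^{2}} \sin{\left(b t \right)} \, dt.$$

Integrate $\int_{-\infty}^{\infty} t \sin(b t)\, e^{- 3 t^{2}}\, dt$ by parts with $u = \sin(b t)$ and $dv = t\, e^{- 3 t^{2}}\, dt$, giving $v = - \frac{e^{- 3 t^{2}}}{6}$. The boundary term vanishes and
$$\int_{-\infty}^{\infty} t \sin(b t)\, e^{- 3 t^{2}}\, dt = \frac{b}{6} \int_{-\infty}^{\infty} \cos(b t)\, e^{- 3 t^{2}}\, dt,$$
so $I'(b) = - \frac{b}{6}\, I(b)$.

This is a separable first-order ODE; solving with the initial condition $I(0) = \int_{-\infty}^{\infty} - 4 e^{- 3 t^{2}}\,dt = - \frac{4 \sqrt{3} \sqrt{\pi}}{3}$ gives
$$I(b) = - \frac{4 \sqrt{3} \sqrt{\pi} e^{- \frac{b^{2}}{12}}}{3}.$$

Setting $b = \frac{3}{4}$:
$$I = - \frac{4 \sqrt{3} \sqrt{\pi}}{3 e^{\frac{3}{64}}}.$$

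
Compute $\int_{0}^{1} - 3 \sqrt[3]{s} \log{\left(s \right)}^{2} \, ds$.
$- \frac{81}{32}$

Start from the elementary integral
$$J(a) = \int_{0}^{1} - 3 s^{a} \, ds = - \frac{3}{a + 1}.$$

Differentiating under the integral sign brings down a factor of $\ln s$:
$$\frac{dJ}{da} = \int_{0}^{1} - 3 s^{a} \log{\left(s \right)} \, ds = \frac{3}{\left(a + 1\right)^{2}}.$$

Repeating twice in total — each differentiation brings down another $\ln s$ — gives
$$\frac{d^{2}J}{da^{2}} = \int_{0}^{1} - 3 s^{a} \log{\left(s \right)}^{2} \, ds = - \frac{6}{\left(a + 1\right)^{3}},$$
and the integrand here is exactly the target integrand, so $I = - \frac{6}{\left(a + 1\right)^{3}}$.

Setting $a = \frac{1}{3}$:
$$I = - \frac{81}{32}.$$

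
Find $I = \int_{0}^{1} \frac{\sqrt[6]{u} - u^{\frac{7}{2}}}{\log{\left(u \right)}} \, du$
$- \log{\left(\frac{27}{7} \right)}$

Consider the one-parameter family: let $I(a) = \int_{0}^{1} \frac{\sqrt[6]{u} - u^{a}}{\log{\left(u \right)}} \, du$.

Since $\dfrac{\partial}{\partial a}\,u^{a} = u^{a} \ln u$, the $\ln u$ in the denominator cancels and
$$\frac{dI}{da} = \int_{0}^{1} -1 u^{a} \, du = -1 \left[\frac{u^{a+1}}{a+1}\right]_0^1 = - \frac{1}{a + 1}.$$

Integrating with respect to $a$ gives $I(a) = - \log{\left(\frac{6 a}{7} + \frac{6}{7} \right)} + C$.

At $a = \frac{1}{6}$ the integrand is identically $0$, so $I(\frac{1}{6}) = 0$. The closed form gives $0$, hence $C = 0$.

Setting $a = \frac{7}{2}$:
$$I = - \log{\left(\frac{27}{7} \right)}.$$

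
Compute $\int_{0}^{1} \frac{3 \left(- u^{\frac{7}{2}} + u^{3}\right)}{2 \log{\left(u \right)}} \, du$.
$- 3 \log{\left(3 \right)} + \frac{9 \log{\left(2 \right)}}{2}$

Consider the one-parameter family: let $I(a) = \int_{0}^{1} \frac{3 \left(u^{3} - u^{a}\right)}{2 \log{\left(u \right)}} \, du$.

Since $\dfrac{\partial}{\partial a}\,u^{a} = u^{a} \ln u$, the $\ln u$ in the denominator cancels and
$$\frac{dI}{da} = \int_{0}^{1} - \frac{3}{2} u^{a} \, du = - \frac{3}{2} \left[\frac{u^{a+1}}{a+1}\right]_0^1 = - \frac{3}{2 a + 2}.$$

Integrating with respect to $a$ gives $I(a) = - \log{\left(\frac{\left(a + 1\right)^{\frac{3}{2}}}{8} \right)} + C$.

At $a = 3$ the integrand is identically $0$, so $I(3) = 0$. The closed form gives $0$, hence $C = 0$.

Setting $a = \frac{7}{2}$:
$$I = - 3 \log{\left(3 \right)} + \frac{9 \log{\left(2 \right)}}{2}.$$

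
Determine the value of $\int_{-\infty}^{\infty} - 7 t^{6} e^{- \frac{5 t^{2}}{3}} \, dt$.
$- \frac{567 \sqrt{15} \sqrt{\pi}}{1000}$

Start from the elementary integral
$$J(a) = \int_{-\infty}^{\infty} - 7 e^{- a t^{2}} \, dt = - \frac{7 \sqrt{\pi}}{\sqrt{a}}.$$

Differentiating under the integral sign brings down a factor of $(-t^2)$:
$$\frac{dJ}{da} = \int_{-\infty}^{\infty} 7 t^{2} e^{- a t^{2}} \, dt = \frac{7 \sqrt{\pi}}{2 a^{\frac{3}{2}}}.$$

Repeating $3$ times in total — each differentiation brings down another $(-t^2)$ — gives
$$\frac{d^{3}J}{da^{3}} = \int_{-\infty}^{\infty} 7 t^{6} e^{- a t^{2}} \, dt = \frac{105 \sqrt{\pi}}{8 a^{\frac{7}{2}}},$$
and the integrand here is $(-1)^{3}$ times the target integrand, so $I = (-1)^{3}\,\frac{d^{3}J}{da^{3}} = - \frac{105 \sqrt{\pi}}{8 a^{\frac{7}{2}}}$.

Setting $a = \frac{5}{3}$:
$$I = - \frac{567 \sqrt{15} \sqrt{\pi}}{1000}.$$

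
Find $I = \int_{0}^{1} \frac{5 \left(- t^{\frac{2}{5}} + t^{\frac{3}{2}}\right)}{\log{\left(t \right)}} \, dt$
$- \log{\left(\frac{537824}{9765625} \right)}$

Replace the exponent $\frac{2}{5}$ by a parameter $a$: let $I(a) = \int_{0}^{1} \frac{5 \left(t^{\frac{3}{2}} - t^{a}\right)}{\log{\left(t \right)}} \, dt$.

Since $\dfrac{\partial}{\partial a}\,t^{a} = t^{a} \ln t$, the $\ln t$ in the denominator cancels and
$$\frac{dI}{da} = \int_{0}^{1} -5 t^{a} \, dt = -5 \left[\frac{t^{a+1}}{a+1}\right]_0^1 = - \frac{5}{a + 1}.$$

Integrating with respect to $a$ gives $I(a) = - \log{\left(\frac{32 \left(a + 1\right)^{5}}{3125} \right)} + C$.

At $a = \frac{3}{2}$ the integrand is identically $0$, so $I(\frac{3}{2}) = 0$. The closed form gives $0$, hence $C = 0$.

Setting $a = \frac{2}{5}$:
$$I = - \log{\left(\frac{537824}{9765625} \right)}.$$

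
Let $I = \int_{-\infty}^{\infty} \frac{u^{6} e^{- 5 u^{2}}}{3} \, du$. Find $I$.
$\frac{\sqrt{5} \sqrt{\pi}}{1000}$

Begin with the known integral
$$J(a) = \int_{-\infty}^{\infty} \frac{e^{- a u^{2}}}{3} \, du = \frac{\sqrt{\pi}}{3 \sqrt{a}}.$$

Differentiating under the integral sign brings down a factor of $(-u^2)$:
$$\frac{dJ}{da} = \int_{-\infty}^{\infty} - \frac{u^{2} e^{- a u^{2}}}{3} \, du = - \frac{\sqrt{\pi}}{6 a^{\frac{3}{2}}}.$$

Repeating $3$ times in total — each differentiation brings down another $(-u^2)$ — gives
$$\frac{d^{3}J}{da^{3}} = \int_{-\infty}^{\infty} - \frac{u^{6} e^{- a u^{2}}}{3} \, du = - \frac{5 \sqrt{\pi}}{8 a^{\frac{7}{2}}},$$
and the integrand here is $(-1)^{3}$ times the target integrand, so $I = (-1)^{3}\,\frac{d^{3}J}{da^{3}} = \frac{5 \sqrt{\pi}}{8 a^{\frac{7}{2}}}$.

Setting $a = 5$:
$$I = \frac{\sqrt{5} \sqrt{\pi}}{1000}.$$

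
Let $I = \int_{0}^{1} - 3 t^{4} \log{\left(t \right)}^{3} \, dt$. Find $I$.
$\frac{18}{625}$

Begin with the known integral
$$J(a) = \int_{0}^{1} - 3 t^{a} \, dt = - \frac{3}{a + 1}.$$

Differentiating under the integral sign brings down a factor of $\ln t$:
$$\frac{dJ}{da} = \int_{0}^{1} - 3 t^{a} \log{\left(t \right)} \, dt = \frac{3}{\left(a + 1\right)^{2}}.$$

Repeating $3$ times in total — each differentiation brings down another $\ln t$ — gives
$$\frac{d^{3}J}{da^{3}} = \int_{0}^{1} - 3 t^{a} \log{\left(t \right)}^{3} \, dt = \frac{18}{\left(a + 1\right)^{4}},$$
and the integrand here is exactly the target integrand, so $I = \frac{18}{\left(a + 1\right)^{4}}$.

Setting $a = 4$:
$$I = \frac{18}{625}.$$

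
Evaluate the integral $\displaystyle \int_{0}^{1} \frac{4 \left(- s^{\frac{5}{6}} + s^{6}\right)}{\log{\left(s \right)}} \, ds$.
$\log{\left(\frac{3111696}{14641} \right)}$

Replace the exponent $6$ by a parameter $a$: let $I(a) = \int_{0}^{1} \frac{4 \left(- s^{\frac{5}{6}} + s^{a}\right)}{\log{\left(s \right)}} \, ds$.

Since $\dfrac{\partial}{\partial a}\,s^{a} = s^{a} \ln s$, the $\ln s$ in the denominator cancels and
$$\frac{dI}{da} = \int_{0}^{1} 4 s^{a} \, ds = 4 \left[\frac{s^{a+1}}{a+1}\right]_0^1 = \frac{4}{a + 1}.$$

Integrating with respect to $a$ gives $I(a) = \log{\left(\frac{1296 \left(a + 1\right)^{4}}{14641} \right)} + C$.

At $a = \frac{5}{6}$ the integrand is identically $0$, so $I(\frac{5}{6}) = 0$. The closed form gives $0$, hence $C = 0$.

Setting $a = 6$:
$$I = \log{\left(\frac{3111696}{14641} \right)}.$$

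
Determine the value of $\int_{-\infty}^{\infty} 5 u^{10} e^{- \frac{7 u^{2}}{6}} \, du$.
$\frac{164025 \sqrt{42} \sqrt{\pi}}{16807}$

Consider the simpler parametrised integral
$$J(a) = \int_{-\infty}^{\infty} 5 e^{- a u^{2}} \, du = \frac{5 \sqrt{\pi}}{\sqrt{a}}.$$

Differentiating under the integral sign brings down a factor of $(-u^2)$:
$$\frac{dJ}{da} = \int_{-\infty}^{\infty} - 5 u^{2} e^{- a u^{2}} \, du = - \frac{5 \sqrt{\pi}}{2 a^{\frac{3}{2}}}.$$

Repeating $5$ times in total — each differentiation brings down another $(-u^2)$ — gives
$$\frac{d^{5}J}{da^{5}} = \int_{-\infty}^{\infty} - 5 u^{10} e^{- a u^{2}} \, du = - \frac{4725 \sqrt{\pi}}{32 a^{\frac{11}{2}}},$$
and the integrand here is $(-1)^{5}$ times the target integrand, so $I = (-1)^{5}\,\frac{d^{5}J}{da^{5}} = \frac{4725 \sqrt{\pi}}{32 a^{\frac{11}{2}}}$.

Setting $a = \frac{7}{6}$:
$$I = \frac{164025 \sqrt{42} \sqrt{\pi}}{16807}.$$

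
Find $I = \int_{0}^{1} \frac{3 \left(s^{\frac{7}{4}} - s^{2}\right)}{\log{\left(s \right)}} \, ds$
$\log{\left(\frac{1331}{1728} \right)}$

Replace the exponent $\frac{7}{4}$ by a parameter $a$: let $I(a) = \int_{0}^{1} \frac{3 \left(- s^{2} + s^{a}\right)}{\log{\left(s \right)}} \, ds$.

Since $\dfrac{\partial}{\partial a}\,s^{a} = s^{a} \ln s$, the $\ln s$ in the denominator cancels and
$$\frac{dI}{da} = \int_{0}^{1} 3 s^{a} \, ds = 3 \left[\frac{s^{a+1}}{a+1}\right]_0^1 = \frac{3}{a + 1}.$$

Integrating with respect to $a$ gives $I(a) = \log{\left(\frac{\left(a + 1\right)^{3}}{27} \right)} + C$.

At $a = 2$ the integrand is identically $0$, so $I(2) = 0$. The closed form gives $0$, hence $C = 0$.

Setting $a = \frac{7}{4}$:
$$I = \log{\left(\frac{1331}{1728} \right)}.$$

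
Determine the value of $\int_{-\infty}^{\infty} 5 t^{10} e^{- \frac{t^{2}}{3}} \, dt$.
$\frac{1148175 \sqrt{3} \sqrt{\pi}}{32}$

Consider the simpler parametrised integral
$$J(a) = \int_{-\infty}^{\infty} 5 e^{- a t^{2}} \, dt = \frac{5 \sqrt{\pi}}{\sqrt{a}}.$$

Differentiating under the integral sign brings down a factor of $(-t^2)$:
$$\frac{dJ}{da} = \int_{-\infty}^{\infty} - 5 t^{2} e^{- a t^{2}} \, dt = - \frac{5 \sqrt{\pi}}{2 a^{\frac{3}{2}}}.$$

Repeating $5$ times in total — each differentiation brings down another $(-t^2)$ — gives
$$\frac{d^{5}J}{da^{5}} = \int_{-\infty}^{\infty} - 5 t^{10} e^{- a t^{2}} \, dt = - \frac{4725 \sqrt{\pi}}{32 a^{\frac{11}{2}}},$$
and the integrand here is $(-1)^{5}$ times the target integrand, so $I = (-1)^{5}\,\frac{d^{5}J}{da^{5}} = \frac{4725 \sqrt{\pi}}{32 a^{\frac{11}{2}}}$.

Setting $a = \frac{1}{3}$:
$$I = \frac{1148175 \sqrt{3} \sqrt{\pi}}{32}.$$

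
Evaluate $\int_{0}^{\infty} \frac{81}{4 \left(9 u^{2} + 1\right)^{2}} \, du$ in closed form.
$\frac{27 \pi}{16}$

Recall the elementary integral
$$J(a) = \int_{0}^{\infty} \frac{1}{4 \left(a^{2} + u^{2}\right)} \, du = \frac{\pi}{8 a}.$$

Differentiating under the integral sign with respect to $a$,
$$\frac{dJ}{da} = \int_{0}^{\infty} - \frac{a}{2 \left(a^{2} + u^{2}\right)^{2}} \, du = - \frac{\pi}{8 a^{2}},$$
so $\int_{0}^{\infty} \frac{1}{4 \left(a^{2} + u^{2}\right)^{2}} \, du = \frac{\pi}{16 a^{3}}$.

Setting $a = \frac{1}{3}$:
$$I = \frac{27 \pi}{16}.$$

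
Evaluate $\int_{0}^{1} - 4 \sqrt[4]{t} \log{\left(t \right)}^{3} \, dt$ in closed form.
$\frac{6144}{625}$

Start from the elementary integral
$$J(a) = \int_{0}^{1} - 4 t^{a} \, dt = - \frac{4}{a + 1}.$$

Differentiating under the integral sign brings down a factor of $\ln t$:
$$\frac{dJ}{da} = \int_{0}^{1} - 4 t^{a} \log{\left(t \right)} \, dt = \frac{4}{\left(a + 1\right)^{2}}.$$

Repeating $3$ times in total — each differentiation brings down another $\ln t$ — gives
$$\frac{d^{3}J}{da^{3}} = \int_{0}^{1} - 4 t^{a} \log{\left(t \right)}^{3} \, dt = \frac{24}{\left(a + 1\right)^{4}},$$
and the integrand here is exactly the target integrand, so $I = \frac{24}{\left(a + 1\right)^{4}}$.

Setting $a = \frac{1}{4}$:
$$I = \frac{6144}{625}.$$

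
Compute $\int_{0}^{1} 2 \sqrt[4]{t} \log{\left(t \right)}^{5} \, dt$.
$- \frac{196608}{3125}$

Begin with the known integral
$$J(a) = \int_{0}^{1} 2 t^{a} \, dt = \frac{2}{a + 1}.$$

Differentiating under the integral sign brings down a factor of $\ln t$:
$$\frac{dJ}{da} = \int_{0}^{1} 2 t^{a} \log{\left(t \right)} \, dt = - \frac{2}{\left(a + 1\right)^{2}}.$$

Repeating $5$ times in total — each differentiation brings down another $\ln t$ — gives
$$\frac{d^{5}J}{da^{5}} = \int_{0}^{1} 2 t^{a} \log{\left(t \right)}^{5} \, dt = - \frac{240}{\left(a + 1\right)^{6}},$$
and the integrand here is exactly the target integrand, so $I = - \frac{240}{\left(a + 1\right)^{6}}$.

Setting $a = \frac{1}{4}$:
$$I = - \frac{196608}{3125}.$$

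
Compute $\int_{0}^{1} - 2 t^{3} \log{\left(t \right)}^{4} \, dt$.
$- \frac{3}{64}$

Consider the simpler parametrised integral
$$J(a) = \int_{0}^{1} - 2 t^{a} \, dt = - \frac{2}{a + 1}.$$

Differentiating under the integral sign brings down a factor of $\ln t$:
$$\frac{dJ}{da} = \int_{0}^{1} - 2 t^{a} \log{\left(t \right)} \, dt = \frac{2}{\left(a + 1\right)^{2}}.$$

Repeating $4$ times in total — each differentiation brings down another $\ln t$ — gives
$$\frac{d^{4}J}{da^{4}} = \int_{0}^{1} - 2 t^{a} \log{\left(t \right)}^{4} \, dt = - \frac{48}{\left(a + 1\right)^{5}},$$
and the integrand here is exactly the target integrand, so $I = - \frac{48}{\left(a + 1\right)^{5}}$.

Setting $a = 3$:
$$I = - \frac{3}{64}.$$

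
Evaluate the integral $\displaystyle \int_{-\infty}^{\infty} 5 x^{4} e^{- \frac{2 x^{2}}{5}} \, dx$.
$\frac{375 \sqrt{10} \sqrt{\pi}}{32}$

Consider the simpler parametrised integral
$$J(a) = \int_{-\infty}^{\infty} 5 e^{- a x^{2}} \, dx = \frac{5 \sqrt{\pi}}{\sqrt{a}}.$$

Differentiating under the integral sign brings down a factor of $(-x^2)$:
$$\frac{dJ}{da} = \int_{-\infty}^{\infty} - 5 x^{2} e^{- a x^{2}} \, dx = - \frac{5 \sqrt{\pi}}{2 a^{\frac{3}{2}}}.$$

Repeating twice in total — each differentiation brings down another $(-x^2)$ — gives
$$\frac{d^{2}J}{da^{2}} = \int_{-\infty}^{\infty} 5 x^{4} e^{- a x^{2}} \, dx = \frac{15 \sqrt{\pi}}{4 a^{\frac{5}{2}}},$$
and the integrand here is exactly the target integrand, so $I = \frac{15 \sqrt{\pi}}{4 a^{\frac{5}{2}}}$.

Setting $a = \frac{2}{5}$:
$$I = \frac{375 \sqrt{10} \sqrt{\pi}}{32}.$$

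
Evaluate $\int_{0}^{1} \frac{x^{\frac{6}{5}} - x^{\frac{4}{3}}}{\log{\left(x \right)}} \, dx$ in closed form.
$- \log{\left(35 \right)} + \log{\left(33 \right)}$

Introduce a parameter $a$ in the exponent: let $I(a) = \int_{0}^{1} \frac{x^{\frac{6}{5}} - x^{a}}{\log{\left(x \right)}} \, dx$.

Since $\dfrac{\partial}{\partial a}\,x^{a} = x^{a} \ln x$, the $\ln x$ in the denominator cancels and
$$\frac{dI}{da} = \int_{0}^{1} -1 x^{a} \, dx = -1 \left[\frac{x^{a+1}}{a+1}\right]_0^1 = - \frac{1}{a + 1}.$$

Integrating with respect to $a$ gives $I(a) = - \log{\left(\frac{5 a}{11} + \frac{5}{11} \right)} + C$.

At $a = \frac{6}{5}$ the integrand is identically $0$, so $I(\frac{6}{5}) = 0$. The closed form gives $0$, hence $C = 0$.

Setting $a = \frac{4}{3}$:
$$I = - \log{\left(35 \right)} + \log{\left(33 \right)}.$$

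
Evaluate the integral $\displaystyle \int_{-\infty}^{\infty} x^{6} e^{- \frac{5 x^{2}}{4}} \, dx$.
$\frac{48 \sqrt{5} \sqrt{\pi}}{125}$

Consider the simpler parametrised integral
$$J(a) = \int_{-\infty}^{\infty} e^{- a x^{2}} \, dx = \frac{\sqrt{\pi}}{\sqrt{a}}.$$

Differentiating under the integral sign brings down a factor of $(-x^2)$:
$$\frac{dJ}{da} = \int_{-\infty}^{\infty} - x^{2} e^{- a x^{2}} \, dx = - \frac{\sqrt{\pi}}{2 a^{\frac{3}{2}}}.$$

Repeating $3$ times in total — each differentiation brings down another $(-x^2)$ — gives
$$\frac{d^{3}J}{da^{3}} = \int_{-\infty}^{\infty} - x^{6} e^{- a x^{2}} \, dx = - \frac{15 \sqrt{\pi}}{8 a^{\frac{7}{2}}},$$
and the integrand here is $(-1)^{3}$ times the target integrand, so $I = (-1)^{3}\,\frac{d^{3}J}{da^{3}} = \frac{15 \sqrt{\pi}}{8 a^{\frac{7}{2}}}$.

Setting $a = \frac{5}{4}$:
$$I = \frac{48 \sqrt{5} \sqrt{\pi}}{125}.$$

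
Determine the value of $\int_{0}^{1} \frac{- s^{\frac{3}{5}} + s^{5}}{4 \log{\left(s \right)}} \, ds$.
$- \frac{\log{\left(2 \right)}}{2} + \frac{\log{\left(15 \right)}}{4}$

Consider the one-parameter family: let $I(a) = \int_{0}^{1} \frac{s^{5} - s^{a}}{4 \log{\left(s \right)}} \, ds$.

Since $\dfrac{\partial}{\partial a}\,s^{a} = s^{a} \ln s$, the $\ln s$ in the denominator cancels and
$$\frac{dI}{da} = \int_{0}^{1} - \frac{1}{4} s^{a} \, ds = - \frac{1}{4} \left[\frac{s^{a+1}}{a+1}\right]_0^1 = - \frac{1}{4 a + 4}.$$

Integrating with respect to $a$ gives $I(a) = - \frac{\log{\left(a + 1 \right)}}{4} + \frac{\log{\left(6 \right)}}{4} + C$.

At $a = 5$ the integrand is identically $0$, so $I(5) = 0$. The closed form gives $0$, hence $C = 0$.

Setting $a = \frac{3}{5}$:
$$I = - \frac{\log{\left(2 \right)}}{2} + \frac{\log{\left(15 \right)}}{4}.$$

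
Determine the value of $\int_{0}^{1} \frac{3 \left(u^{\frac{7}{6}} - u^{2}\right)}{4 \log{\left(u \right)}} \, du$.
$\log{\left(\frac{13^{\frac{3}{4}} \sqrt[4]{2} \sqrt{3}}{18} \right)}$

Consider the one-parameter family: let $I(a) = \int_{0}^{1} \frac{3 \left(- u^{2} + u^{a}\right)}{4 \log{\left(u \right)}} \, du$.

Since $\dfrac{\partial}{\partial a}\,u^{a} = u^{a} \ln u$, the $\ln u$ in the denominator cancels and
$$\frac{dI}{da} = \int_{0}^{1} \frac{3}{4} u^{a} \, du = \frac{3}{4} \left[\frac{u^{a+1}}{a+1}\right]_0^1 = \frac{3}{4 \left(a + 1\right)}.$$

Integrating with respect to $a$ gives $I(a) = \frac{3 \log{\left(a + 1 \right)}}{4} - \frac{3 \log{\left(3 \right)}}{4} + C$.

At $a = 2$ the integrand is identically $0$, so $I(2) = 0$. The closed form gives $0$, hence $C = 0$.

Setting $a = \frac{7}{6}$:
$$I = \log{\left(\frac{13^{\frac{3}{4}} \sqrt[4]{2} \sqrt{3}}{18} \right)}.$$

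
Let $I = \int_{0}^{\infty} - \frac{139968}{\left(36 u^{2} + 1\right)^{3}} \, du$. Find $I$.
$- 4374 \pi$

Start from the standard arctangent integral
$$J(a) = \int_{0}^{\infty} - \frac{3}{a^{2} + u^{2}} \, du = - \frac{3 \pi}{2 a}.$$

Differentiating under the integral sign with respect to $a$,
$$\frac{dJ}{da} = \int_{0}^{\infty} \frac{6 a}{\left(a^{2} + u^{2}\right)^{2}} \, du = \frac{3 \pi}{2 a^{2}},$$
so $\int_{0}^{\infty} - \frac{3}{\left(a^{2} + u^{2}\right)^{2}} \, du = - \frac{3 \pi}{4 a^{3}}$.

Repeating — each differentiation of $1/(u^2+a^2)^j$ produces $-2ja/(u^2+a^2)^{j+1}$ — and dividing through by $-2ja$ at each step yields, after $2$ differentiations in total,
$$\int_{0}^{\infty} - \frac{3}{\left(a^{2} + u^{2}\right)^{3}} \, du = - \frac{9 \pi}{16 a^{5}}.$$

Setting $a = \frac{1}{6}$:
$$I = - 4374 \pi.$$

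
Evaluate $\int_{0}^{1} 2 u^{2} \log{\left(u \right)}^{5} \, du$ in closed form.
$- \frac{80}{243}$

Consider the simpler parametrised integral
$$J(a) = \int_{0}^{1} 2 u^{a} \, du = \frac{2}{a + 1}.$$

Differentiating under the integral sign brings down a factor of $\ln u$:
$$\frac{dJ}{da} = \int_{0}^{1} 2 u^{a} \log{\left(u \right)} \, du = - \frac{2}{\left(a + 1\right)^{2}}.$$

Repeating $5$ times in total — each differentiation brings down another $\ln u$ — gives
$$\frac{d^{5}J}{da^{5}} = \int_{0}^{1} 2 u^{a} \log{\left(u \right)}^{5} \, du = - \frac{240}{\left(a + 1\right)^{6}},$$
and the integrand here is exactly the target integrand, so $I = - \frac{240}{\left(a + 1\right)^{6}}$.

Setting $a = 2$:
$$I = - \frac{80}{243}.$$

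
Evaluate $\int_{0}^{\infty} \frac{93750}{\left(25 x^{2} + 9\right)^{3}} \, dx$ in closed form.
$\frac{3125 \pi}{216}$

Recall the elementary integral
$$J(a) = \int_{0}^{\infty} \frac{6}{a^{2} + x^{2}} \, dx = \frac{3 \pi}{a}.$$

Differentiating under the integral sign with respect to $a$,
$$\frac{dJ}{da} = \int_{0}^{\infty} - \frac{12 a}{\left(a^{2} + x^{2}\right)^{2}} \, dx = - \frac{3 \pi}{a^{2}},$$
so $\int_{0}^{\infty} \frac{6}{\left(a^{2} + x^{2}\right)^{2}} \, dx = \frac{3 \pi}{2 a^{3}}$.

Repeating — each differentiation of $1/(x^2+a^2)^j$ produces $-2ja/(x^2+a^2)^{j+1}$ — and dividing through by $-2ja$ at each step yields, after $2$ differentiations in total,
$$\int_{0}^{\infty} \frac{6}{\left(a^{2} + x^{2}\right)^{3}} \, dx = \frac{9 \pi}{8 a^{5}}.$$

Setting $a = \frac{3}{5}$:
$$I = \frac{3125 \pi}{216}.$$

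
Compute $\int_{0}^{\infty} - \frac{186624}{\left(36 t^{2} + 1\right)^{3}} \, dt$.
$- 5832 \pi$

Recall the elementary integral
$$J(a) = \int_{0}^{\infty} - \frac{4}{a^{2} + t^{2}} \, dt = - \frac{2 \pi}{a}.$$

Differentiating under the integral sign with respect to $a$,
$$\frac{dJ}{da} = \int_{0}^{\infty} \frac{8 a}{\left(a^{2} + t^{2}\right)^{2}} \, dt = \frac{2 \pi}{a^{2}},$$
so $\int_{0}^{\infty} - \frac{4}{\left(a^{2} + t^{2}\right)^{2}} \, dt = - \frac{\pi}{a^{3}}$.

Repeating — each differentiation of $1/(t^2+a^2)^j$ produces $-2ja/(t^2+a^2)^{j+1}$ — and dividing through by $-2ja$ at each step yields, after $2$ differentiations in total,
$$\int_{0}^{\infty} - \frac{4}{\left(a^{2} + t^{2}\right)^{3}} \, dt = - \frac{3 \pi}{4 a^{5}}.$$

Setting $a = \frac{1}{6}$:
$$I = - 5832 \pi.$$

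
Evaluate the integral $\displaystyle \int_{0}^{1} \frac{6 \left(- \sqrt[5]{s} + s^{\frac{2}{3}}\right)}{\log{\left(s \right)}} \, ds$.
$- \log{\left(\frac{34012224}{244140625} \right)}$

Replace the exponent $\frac{1}{5}$ by a parameter $a$: let $I(a) = \int_{0}^{1} \frac{6 \left(s^{\frac{2}{3}} - s^{a}\right)}{\log{\left(s \right)}} \, ds$.

Since $\dfrac{\partial}{\partial a}\,s^{a} = s^{a} \ln s$, the $\ln s$ in the denominator cancels and
$$\frac{dI}{da} = \int_{0}^{1} -6 s^{a} \, ds = -6 \left[\frac{s^{a+1}}{a+1}\right]_0^1 = - \frac{6}{a + 1}.$$

Integrating with respect to $a$ gives $I(a) = - \log{\left(\frac{729 \left(a + 1\right)^{6}}{15625} \right)} + C$.

At $a = \frac{2}{3}$ the integrand is identically $0$, so $I(\frac{2}{3}) = 0$. The closed form gives $0$, hence $C = 0$.

Setting $a = \frac{1}{5}$:
$$I = - \log{\left(\frac{34012224}{244140625} \right)}.$$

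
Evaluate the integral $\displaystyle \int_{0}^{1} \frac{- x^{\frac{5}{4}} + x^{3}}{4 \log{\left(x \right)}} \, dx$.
$- \frac{\log{\left(3 \right)}}{2} + \log{\left(2 \right)}$

Introduce a parameter $a$ in the exponent: let $I(a) = \int_{0}^{1} \frac{- x^{\frac{5}{4}} + x^{a}}{4 \log{\left(x \right)}} \, dx$.

Since $\dfrac{\partial}{\partial a}\,x^{a} = x^{a} \ln x$, the $\ln x$ in the denominator cancels and
$$\frac{dI}{da} = \int_{0}^{1} \frac{1}{4} x^{a} \, dx = \frac{1}{4} \left[\frac{x^{a+1}}{a+1}\right]_0^1 = \frac{1}{4 \left(a + 1\right)}.$$

Integrating with respect to $a$ gives $I(a) = \log{\left(\frac{\sqrt{6} \sqrt[4]{a + 1}}{3} \right)} + C$.

At $a = \frac{5}{4}$ the integrand is identically $0$, so $I(\frac{5}{4}) = 0$. The closed form gives $0$, hence $C = 0$.

Setting $a = 3$:
$$I = - \frac{\log{\left(3 \right)}}{2} + \log{\left(2 \right)}.$$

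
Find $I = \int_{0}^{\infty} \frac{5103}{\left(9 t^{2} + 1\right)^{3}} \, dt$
$\frac{5103 \pi}{16}$

Recall the elementary integral
$$J(a) = \int_{0}^{\infty} \frac{7}{a^{2} + t^{2}} \, dt = \frac{7 \pi}{2 a}.$$

Differentiating under the integral sign with respect to $a$,
$$\frac{dJ}{da} = \int_{0}^{\infty} - \frac{14 a}{\left(a^{2} + t^{2}\right)^{2}} \, dt = - \frac{7 \pi}{2 a^{2}},$$
so $\int_{0}^{\infty} \frac{7}{\left(a^{2} + t^{2}\right)^{2}} \, dt = \frac{7 \pi}{4 a^{3}}$.

Repeating — each differentiation of $1/(t^2+a^2)^j$ produces $-2ja/(t^2+a^2)^{j+1}$ — and dividing through by $-2ja$ at each step yields, after $2$ differentiations in total,
$$\int_{0}^{\infty} \frac{7}{\left(a^{2} + t^{2}\right)^{3}} \, dt = \frac{21 \pi}{16 a^{5}}.$$

Setting $a = \frac{1}{3}$:
$$I = \frac{5103 \pi}{16}.$$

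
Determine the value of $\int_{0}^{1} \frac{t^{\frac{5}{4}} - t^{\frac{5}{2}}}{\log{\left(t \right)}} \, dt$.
$- \log{\left(\frac{14}{9} \right)}$

Introduce a parameter $a$ in the exponent: let $I(a) = \int_{0}^{1} \frac{t^{\frac{5}{4}} - t^{a}}{\log{\left(t \right)}} \, dt$.

Since $\dfrac{\partial}{\partial a}\,t^{a} = t^{a} \ln t$, the $\ln t$ in the denominator cancels and
$$\frac{dI}{da} = \int_{0}^{1} -1 t^{a} \, dt = -1 \left[\frac{t^{a+1}}{a+1}\right]_0^1 = - \frac{1}{a + 1}.$$

Integrating with respect to $a$ gives $I(a) = - \log{\left(\frac{4 a}{9} + \frac{4}{9} \right)} + C$.

At $a = \frac{5}{4}$ the integrand is identically $0$, so $I(\frac{5}{4}) = 0$. The closed form gives $0$, hence $C = 0$.

Setting $a = \frac{5}{2}$:
$$I = - \log{\left(\frac{14}{9} \right)}.$$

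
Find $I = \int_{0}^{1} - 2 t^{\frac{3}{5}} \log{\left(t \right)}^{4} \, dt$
$- \frac{9375}{2048}$

Begin with the known integral
$$J(a) = \int_{0}^{1} - 2 t^{a} \, dt = - \frac{2}{a + 1}.$$

Differentiating under the integral sign brings down a factor of $\ln t$:
$$\frac{dJ}{da} = \int_{0}^{1} - 2 t^{a} \log{\left(t \right)} \, dt = \frac{2}{\left(a + 1\right)^{2}}.$$

Repeating $4$ times in total — each differentiation brings down another $\ln t$ — gives
$$\frac{d^{4}J}{da^{4}} = \int_{0}^{1} - 2 t^{a} \log{\left(t \right)}^{4} \, dt = - \frac{48}{\left(a + 1\right)^{5}},$$
and the integrand here is exactly the target integrand, so $I = - \frac{48}{\left(a + 1\right)^{5}}$.

Setting $a = \frac{3}{5}$:
$$I = - \frac{9375}{2048}.$$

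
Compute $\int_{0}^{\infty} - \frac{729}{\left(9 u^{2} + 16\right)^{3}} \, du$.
$- \frac{729 \pi}{16384}$

Begin with the known result
$$J(a) = \int_{0}^{\infty} - \frac{1}{a^{2} + u^{2}} \, du = - \frac{\pi}{2 a}.$$

Differentiating under the integral sign with respect to $a$,
$$\frac{dJ}{da} = \int_{0}^{\infty} \frac{2 a}{\left(a^{2} + u^{2}\right)^{2}} \, du = \frac{\pi}{2 a^{2}},$$
so $\int_{0}^{\infty} - \frac{1}{\left(a^{2} + u^{2}\right)^{2}} \, du = - \frac{\pi}{4 a^{3}}$.

Repeating — each differentiation of $1/(u^2+a^2)^j$ produces $-2ja/(u^2+a^2)^{j+1}$ — and dividing through by $-2ja$ at each step yields, after $2$ differentiations in total,
$$\int_{0}^{\infty} - \frac{1}{\left(a^{2} + u^{2}\right)^{3}} \, du = - \frac{3 \pi}{16 a^{5}}.$$

Setting $a = \frac{4}{3}$:
$$I = - \frac{729 \pi}{16384}.$$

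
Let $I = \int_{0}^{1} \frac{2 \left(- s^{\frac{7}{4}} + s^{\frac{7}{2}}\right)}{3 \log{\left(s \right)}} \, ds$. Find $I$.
$\log{\left(\frac{3 \sqrt[3]{132}}{11} \right)}$

Introduce a parameter $a$ in the exponent: let $I(a) = \int_{0}^{1} \frac{2 \left(- s^{\frac{7}{4}} + s^{a}\right)}{3 \log{\left(s \right)}} \, ds$.

Since $\dfrac{\partial}{\partial a}\,s^{a} = s^{a} \ln s$, the $\ln s$ in the denominator cancels and
$$\frac{dI}{da} = \int_{0}^{1} \frac{2}{3} s^{a} \, ds = \frac{2}{3} \left[\frac{s^{a+1}}{a+1}\right]_0^1 = \frac{2}{3 \left(a + 1\right)}.$$

Integrating with respect to $a$ gives $I(a) = \log{\left(\frac{2 \sqrt[3]{22} \left(a + 1\right)^{\frac{2}{3}}}{11} \right)} + C$.

At $a = \frac{7}{4}$ the integrand is identically $0$, so $I(\frac{7}{4}) = 0$. The closed form gives $0$, hence $C = 0$.

Setting $a = \frac{7}{2}$:
$$I = \log{\left(\frac{3 \sqrt[3]{132}}{11} \right)}.$$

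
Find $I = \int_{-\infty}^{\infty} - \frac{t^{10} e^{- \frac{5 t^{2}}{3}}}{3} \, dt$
$- \frac{15309 \sqrt{15} \sqrt{\pi}}{100000}$

Begin with the known integral
$$J(a) = \int_{-\infty}^{\infty} - \frac{e^{- a t^{2}}}{3} \, dt = - \frac{\sqrt{\pi}}{3 \sqrt{a}}.$$

Differentiating under the integral sign brings down a factor of $(-t^2)$:
$$\frac{dJ}{da} = \int_{-\infty}^{\infty} \frac{t^{2} e^{- a t^{2}}}{3} \, dt = \frac{\sqrt{\pi}}{6 a^{\frac{3}{2}}}.$$

Repeating $5$ times in total — each differentiation brings down another $(-t^2)$ — gives
$$\frac{d^{5}J}{da^{5}} = \int_{-\infty}^{\infty} \frac{t^{10} e^{- a t^{2}}}{3} \, dt = \frac{315 \sqrt{\pi}}{32 a^{\frac{11}{2}}},$$
and the integrand here is $(-1)^{5}$ times the target integrand, so $I = (-1)^{5}\,\frac{d^{5}J}{da^{5}} = - \frac{315 \sqrt{\pi}}{32 a^{\frac{11}{2}}}$.

Setting $a = \frac{5}{3}$:
$$I = - \frac{15309 \sqrt{15} \sqrt{\pi}}{100000}.$$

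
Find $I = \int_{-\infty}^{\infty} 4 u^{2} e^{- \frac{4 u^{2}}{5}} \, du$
$\frac{5 \sqrt{5} \sqrt{\pi}}{4}$

Begin with the known integral
$$J(a) = \int_{-\infty}^{\infty} 4 e^{- a u^{2}} \, du = \frac{4 \sqrt{\pi}}{\sqrt{a}}.$$

Differentiating under the integral sign brings down a factor of $(-u^2)$:
$$\frac{dJ}{da} = \int_{-\infty}^{\infty} - 4 u^{2} e^{- a u^{2}} \, du = - \frac{2 \sqrt{\pi}}{a^{\frac{3}{2}}}.$$

The integral on the left is $-I$, so $I = \frac{2 \sqrt{\pi}}{a^{\frac{3}{2}}}$.

Setting $a = \frac{4}{5}$:
$$I = \frac{5 \sqrt{5} \sqrt{\pi}}{4}.$$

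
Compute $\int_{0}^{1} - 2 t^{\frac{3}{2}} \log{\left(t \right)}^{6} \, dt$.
$- \frac{36864}{15625}$

Consider the simpler parametrised integral
$$J(a) = \int_{0}^{1} - 2 t^{a} \, dt = - \frac{2}{a + 1}.$$

Differentiating under the integral sign brings down a factor of $\ln t$:
$$\frac{dJ}{da} = \int_{0}^{1} - 2 t^{a} \log{\left(t \right)} \, dt = \frac{2}{\left(a + 1\right)^{2}}.$$

Repeating $6$ times in total — each differentiation brings down another $\ln t$ — gives
$$\frac{d^{6}J}{da^{6}} = \int_{0}^{1} - 2 t^{a} \log{\left(t \right)}^{6} \, dt = - \frac{1440}{\left(a + 1\right)^{7}},$$
and the integrand here is exactly the target integrand, so $I = - \frac{1440}{\left(a + 1\right)^{7}}$.

Setting $a = \frac{3}{2}$:
$$I = - \frac{36864}{15625}.$$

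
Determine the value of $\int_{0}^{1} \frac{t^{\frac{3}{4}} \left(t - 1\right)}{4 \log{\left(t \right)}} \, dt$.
$- \frac{\log{\left(7 \right)}}{4} + \frac{\log{\left(11 \right)}}{4}$

Consider the one-parameter family: let $I(a) = \int_{0}^{1} \frac{t^{\frac{7}{4}} - t^{a}}{4 \log{\left(t \right)}} \, dt$.

Since $\dfrac{\partial}{\partial a}\,t^{a} = t^{a} \ln t$, the $\ln t$ in the denominator cancels and
$$\frac{dI}{da} = \int_{0}^{1} - \frac{1}{4} t^{a} \, dt = - \frac{1}{4} \left[\frac{t^{a+1}}{a+1}\right]_0^1 = - \frac{1}{4 a + 4}.$$

Integrating with respect to $a$ gives $I(a) = - \frac{\log{\left(a + 1 \right)}}{4} - \frac{\log{\left(2 \right)}}{2} + \frac{\log{\left(11 \right)}}{4} + C$.

At $a = \frac{7}{4}$ the integrand is identically $0$, so $I(\frac{7}{4}) = 0$. The closed form gives $0$, hence $C = 0$.

Setting $a = \frac{3}{4}$:
$$I = - \frac{\log{\left(7 \right)}}{4} + \frac{\log{\left(11 \right)}}{4}.$$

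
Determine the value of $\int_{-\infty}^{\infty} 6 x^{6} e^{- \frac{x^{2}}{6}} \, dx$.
$2430 \sqrt{6} \sqrt{\pi}$

Begin with the known integral
$$J(a) = \int_{-\infty}^{\infty} 6 e^{- a x^{2}} \, dx = \frac{6 \sqrt{\pi}}{\sqrt{a}}.$$

Differentiating under the integral sign brings down a factor of $(-x^2)$:
$$\frac{dJ}{da} = \int_{-\infty}^{\infty} - 6 x^{2} e^{- a x^{2}} \, dx = - \frac{3 \sqrt{\pi}}{a^{\frac{3}{2}}}.$$

Repeating $3$ times in total — each differentiation brings down another $(-x^2)$ — gives
$$\frac{d^{3}J}{da^{3}} = \int_{-\infty}^{\infty} - 6 x^{6} e^{- a x^{2}} \, dx = - \frac{45 \sqrt{\pi}}{4 a^{\frac{7}{2}}},$$
and the integrand here is $(-1)^{3}$ times the target integrand, so $I = (-1)^{3}\,\frac{d^{3}J}{da^{3}} = \frac{45 \sqrt{\pi}}{4 a^{\frac{7}{2}}}$.

Setting $a = \frac{1}{6}$:
$$I = 2430 \sqrt{6} \sqrt{\pi}.$$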